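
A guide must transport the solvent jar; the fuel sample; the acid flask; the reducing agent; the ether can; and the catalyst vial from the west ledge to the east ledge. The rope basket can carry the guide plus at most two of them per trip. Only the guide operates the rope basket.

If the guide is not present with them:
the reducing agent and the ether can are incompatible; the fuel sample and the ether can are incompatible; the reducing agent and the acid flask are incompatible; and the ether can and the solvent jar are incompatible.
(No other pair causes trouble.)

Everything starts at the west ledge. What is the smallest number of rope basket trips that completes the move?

Counting alone: the guide can take at most 2 across per trip to the east ledge, so moving all 6 needs at least 3 loaded trips out, with a return between consecutive ones — at least 5 crossings.
The safety rule pushes this higher. Following every safe sequence of crossings, the most of the 6 that can be at the east ledge as the rope basket arrives there on crossing 5 is 5 — never all 6.
So no plan with fewer than 7 crossings exists, and this one achieves 7:
1. Guide goes to the east ledge with the acid flask and the ether can.  [the west ledge: the catalyst vial, the fuel sample, the reducing agent, the solvent jar | the east ledge: the acid flask, the ether can]
2. Guide goes back to the west ledge alone.  [the west ledge: the catalyst vial, the fuel sample, the reducing agent, the solvent jar | the east ledge: the acid flask, the ether can]
3. Guide goes to the east ledge with the catalyst vial.  [the west ledge: the fuel sample, the reducing agent, the solvent jar | the east ledge: the acid flask, the catalyst vial, the ether can]
4. Guide goes back to the west ledge alone.  [the west ledge: the fuel sample, the reducing agent, the solvent jar | the east ledge: the acid flask, the catalyst vial, the ether can]
5. Guide goes to the east ledge with the fuel sample and the solvent jar.  [the west ledge: the reducing agent | the east ledge: the acid flask, the catalyst vial, the ether can, the fuel sample, the solvent jar]
6. Guide goes back to the west ledge with the ether can.  [the west ledge: the ether can, the reducing agent | the east ledge: the acid flask, the catalyst vial, the fuel sample, the solvent jar]
7. Guide goes to the east ledge with the ether can and the reducing agent.  [the west ledge: — | the east ledge: the acid flask, the catalyst vial, the ether can, the fuel sample, the reducing agent, the solvent jar]

7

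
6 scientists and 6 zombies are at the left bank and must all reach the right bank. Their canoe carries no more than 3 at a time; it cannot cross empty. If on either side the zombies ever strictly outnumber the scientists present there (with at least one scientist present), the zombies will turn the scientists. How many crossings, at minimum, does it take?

Following every safe sequence of crossings from the start, the most of the 12 that can be at the right bank as the canoe arrives there on crossings 1, 3, 5 is 3, 5, 6 respectively; the best ever achieved is 6 of 12.
From crossing 7 on, no configuration arises that was not already reachable earlier: only 17 distinct safe configurations (who is on which side, and where the canoe is) can ever be reached, none of them has everyone across, and every continuation just revisits them. They are: 0 scientists + 0 zombies across (canoe back at the start); 0 scientists + 1 zombie across (canoe there); 0 scientists + 1 zombie across (canoe back at the start); 0 scientists + 2 zombies across (canoe there); 0 scientists + 2 zombies across (canoe back at the start); 0 scientists + 3 zombies across (canoe there); 0 scientists + 3 zombies across (canoe back at the start); 0 scientists + 4 zombies across (canoe there); 0 scientists + 4 zombies across (canoe back at the start); 0 scientists + 5 zombies across (canoe there); 0 scientists + 5 zombies across (canoe back at the start); 0 scientists + 6 zombies across (canoe there); 1 scientist + 1 zombie across (canoe there); 1 scientist + 1 zombie across (canoe back at the start); 2 scientists + 2 zombies across (canoe there); 2 scientists + 2 zombies across (canoe back at the start); 3 scientists + 3 zombies across (canoe there). So no valid plan exists.

impossible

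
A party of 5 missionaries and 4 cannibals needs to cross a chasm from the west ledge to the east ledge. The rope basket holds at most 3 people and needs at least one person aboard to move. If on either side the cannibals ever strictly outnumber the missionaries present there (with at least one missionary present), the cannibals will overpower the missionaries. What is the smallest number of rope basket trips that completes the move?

Counting alone: each trip to the east ledge takes at most 3 across and each return brings at least 1 back, so after t trips out (and t−1 returns) at most 3t − (t−1) of the 9 are across; that first reaches 9 at t = 4, so at least 7 crossings are needed.
The plan below uses exactly 7 crossings, so it is optimal:
1. 3 cannibals → the east ledge.  (the west ledge: 5M 1C; the east ledge: 0M 3C)
2. 1 cannibal ← the west ledge.  (the west ledge: 5M 2C; the east ledge: 0M 2C)
3. 3 missionaries → the east ledge.  (the west ledge: 2M 2C; the east ledge: 3M 2C)
4. 1 missionary ← the west ledge.  (the west ledge: 3M 2C; the east ledge: 2M 2C)
5. 2 missionaries and 1 cannibal → the east ledge.  (the west ledge: 1M 1C; the east ledge: 4M 3C)
6. 1 missionary ← the west ledge.  (the west ledge: 2M 1C; the east ledge: 3M 3C)
7. 2 missionaries and 1 cannibal → the east ledge.  (the west ledge: 0M 0C; the east ledge: 5M 4C)

7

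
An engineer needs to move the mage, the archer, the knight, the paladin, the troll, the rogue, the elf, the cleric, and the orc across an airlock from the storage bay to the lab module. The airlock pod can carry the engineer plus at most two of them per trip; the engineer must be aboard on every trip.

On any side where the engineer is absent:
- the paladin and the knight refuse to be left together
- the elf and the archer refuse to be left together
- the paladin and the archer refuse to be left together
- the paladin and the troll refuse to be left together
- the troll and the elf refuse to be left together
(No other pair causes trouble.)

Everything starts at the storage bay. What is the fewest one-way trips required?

11

Counting alone: the engineer can take at most 2 across per trip to the lab module, so moving all 9 needs at least 5 loaded trips out, with a return between consecutive ones — at least 9 crossings.
The safety rule pushes this higher. Following every safe sequence of crossings, the most of the 9 that can be at the lab module as the airlock pod arrives there on crossing 9 is 8 — never all 9.
So no plan with fewer than 11 crossings exists, and this one achieves 11:
1. Engineer goes to the lab module with the elf and the paladin.
2. Engineer goes back to the storage bay alone.
3. Engineer goes to the lab module with the mage.
4. Engineer goes back to the storage bay alone.
5. Engineer goes to the lab module with the archer and the knight.
6. Engineer goes back to the storage bay with the elf and the paladin.
7. Engineer goes to the lab module with the rogue and the troll.
8. Engineer goes back to the storage bay alone.
9. Engineer goes to the lab module with the cleric and the orc.
10. Engineer goes back to the storage bay alone.
11. Engineer goes to the lab module with the elf and the paladin.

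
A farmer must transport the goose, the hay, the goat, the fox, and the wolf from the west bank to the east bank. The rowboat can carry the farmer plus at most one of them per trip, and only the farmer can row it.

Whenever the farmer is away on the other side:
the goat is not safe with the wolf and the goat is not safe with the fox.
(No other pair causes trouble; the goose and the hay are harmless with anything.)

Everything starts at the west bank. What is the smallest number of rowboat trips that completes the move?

Counting alone: the farmer can take at most 1 across per trip to the east bank, so moving all 5 needs at least 5 loaded trips out, with a return between consecutive ones — at least 9 crossings.
The safety rule pushes this higher. Following every safe sequence of crossings, the most of the 5 that can be at the east bank as the rowboat arrives there on crossing 9 is 4 — never all 5.
So no plan with fewer than 11 crossings exists, and this one achieves 11:
1. Farmer goes to the east bank with the goat.  [the west bank: the fox, the goose, the hay, the wolf | the east bank: the goat]
2. Farmer goes back to the west bank alone.  [the west bank: the fox, the goose, the hay, the wolf | the east bank: the goat]
3. Farmer goes to the east bank with the goose.  [the west bank: the fox, the hay, the wolf | the east bank: the goat, the goose]
4. Farmer goes back to the west bank alone.  [the west bank: the fox, the hay, the wolf | the east bank: the goat, the goose]
5. Farmer goes to the east bank with the hay.  [the west bank: the fox, the wolf | the east bank: the goat, the goose, the hay]
6. Farmer goes back to the west bank alone.  [the west bank: the fox, the wolf | the east bank: the goat, the goose, the hay]
7. Farmer goes to the east bank with the fox.  [the west bank: the wolf | the east bank: the fox, the goat, the goose, the hay]
8. Farmer goes back to the west bank with the goat.  [the west bank: the goat, the wolf | the east bank: the fox, the goose, the hay]
9. Farmer goes to the east bank with the wolf.  [the west bank: the goat | the east bank: the fox, the goose, the hay, the wolf]
10. Farmer goes back to the west bank alone.  [the west bank: the goat | the east bank: the fox, the goose, the hay, the wolf]
11. Farmer goes to the east bank with the goat.  [the west bank: — | the east bank: the fox, the goat, the goose, the hay, the wolf]

11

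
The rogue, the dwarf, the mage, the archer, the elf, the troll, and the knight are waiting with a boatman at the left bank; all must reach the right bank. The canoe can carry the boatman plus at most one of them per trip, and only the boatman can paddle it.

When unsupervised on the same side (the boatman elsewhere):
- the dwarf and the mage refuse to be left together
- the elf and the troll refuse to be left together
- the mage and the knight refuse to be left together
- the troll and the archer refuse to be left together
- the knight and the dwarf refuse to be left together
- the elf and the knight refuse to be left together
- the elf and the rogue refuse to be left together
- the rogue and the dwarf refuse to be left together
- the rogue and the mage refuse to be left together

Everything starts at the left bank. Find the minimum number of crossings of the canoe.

impossible

Whatever the first load, the items left behind include a forbidden pair without the boatman. No opening move is safe, so no plan exists.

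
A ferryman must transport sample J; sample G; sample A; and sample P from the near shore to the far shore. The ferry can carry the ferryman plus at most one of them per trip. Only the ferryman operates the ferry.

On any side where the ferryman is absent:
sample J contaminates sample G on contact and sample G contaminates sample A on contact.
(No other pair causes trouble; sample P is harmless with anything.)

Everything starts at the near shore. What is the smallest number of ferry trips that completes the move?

9

Counting alone: the ferryman can take at most 1 across per trip to the far shore, so moving all 4 needs at least 4 loaded trips out, with a return between consecutive ones — at least 7 crossings.
The safety rule pushes this higher. Following every safe sequence of crossings, the most of the 4 that can be at the far shore as the ferry arrives there on crossing 7 is 3 — never all 4.
So no plan with fewer than 9 crossings exists, and this one achieves 9:
1. Ferryman goes to the far shore with sample G.  [the near shore: sample A, sample J, sample P | the far shore: sample G]
2. Ferryman goes back to the near shore alone.  [the near shore: sample A, sample J, sample P | the far shore: sample G]
3. Ferryman goes to the far shore with sample J.  [the near shore: sample A, sample P | the far shore: sample G, sample J]
4. Ferryman goes back to the near shore with sample G.  [the near shore: sample A, sample G, sample P | the far shore: sample J]
5. Ferryman goes to the far shore with sample A.  [the near shore: sample G, sample P | the far shore: sample A, sample J]
6. Ferryman goes back to the near shore alone.  [the near shore: sample G, sample P | the far shore: sample A, sample J]
7. Ferryman goes to the far shore with sample P.  [the near shore: sample G | the far shore: sample A, sample J, sample P]
8. Ferryman goes back to the near shore alone.  [the near shore: sample G | the far shore: sample A, sample J, sample P]
9. Ferryman goes to the far shore with sample G.  [the near shore: — | the far shore: sample A, sample G, sample J, sample P]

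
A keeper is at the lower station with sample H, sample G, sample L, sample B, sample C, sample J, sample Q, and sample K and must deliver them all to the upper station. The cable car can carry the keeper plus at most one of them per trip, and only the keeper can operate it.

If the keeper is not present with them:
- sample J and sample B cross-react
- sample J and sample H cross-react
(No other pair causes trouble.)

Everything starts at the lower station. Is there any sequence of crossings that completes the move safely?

1. Keeper goes to the upper station with sample J.
2. Keeper goes back to the lower station alone.
3. Keeper goes to the upper station with sample H.
4. Keeper goes back to the lower station with sample J.
5. Keeper goes to the upper station with sample B.
6. Keeper goes back to the lower station alone.
7. Keeper goes to the upper station with sample G.
8. Keeper goes back to the lower station alone.
9. Keeper goes to the upper station with sample L.
10. Keeper goes back to the lower station alone.
11. Keeper goes to the upper station with sample C.
12. Keeper goes back to the lower station alone.
13. Keeper goes to the upper station with sample Q.
14. Keeper goes back to the lower station alone.
15. Keeper goes to the upper station with sample K.
16. Keeper goes back to the lower station alone.
17. Keeper goes to the upper station with sample J.

Yes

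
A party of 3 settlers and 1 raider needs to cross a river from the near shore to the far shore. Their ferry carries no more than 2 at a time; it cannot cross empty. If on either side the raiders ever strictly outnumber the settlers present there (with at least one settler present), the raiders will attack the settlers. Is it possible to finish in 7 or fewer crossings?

Yes

Yes — this plan uses 5 crossings (≤ 7):
1. 1 settler and 1 raider → the far shore.  (the near shore: 2S 0R; the far shore: 1S 1R)
2. 1 raider ← the near shore.  (the near shore: 2S 1R; the far shore: 1S 0R)
3. 1 settler and 1 raider → the far shore.  (the near shore: 1S 0R; the far shore: 2S 1R)
4. 1 raider ← the near shore.  (the near shore: 1S 1R; the far shore: 2S 0R)
5. 1 settler and 1 raider → the far shore.  (the near shore: 0S 0R; the far shore: 3S 1R)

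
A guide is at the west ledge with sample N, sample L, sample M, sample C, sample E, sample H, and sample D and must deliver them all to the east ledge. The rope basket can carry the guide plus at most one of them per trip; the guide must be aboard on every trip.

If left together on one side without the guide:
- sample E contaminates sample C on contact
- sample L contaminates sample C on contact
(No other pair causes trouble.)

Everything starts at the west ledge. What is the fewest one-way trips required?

15

Counting alone: the guide can take at most 1 across per trip to the east ledge, so moving all 7 needs at least 7 loaded trips out, with a return between consecutive ones — at least 13 crossings.
The safety rule pushes this higher. Following every safe sequence of crossings, the most of the 7 that can be at the east ledge as the rope basket arrives there on crossing 13 is 6 — never all 7.
So no plan with fewer than 15 crossings exists, and this one achieves 15:
1. Guide goes to the east ledge with sample C.  [the west ledge: sample D, sample E, sample H, sample L, sample M, sample N | the east ledge: sample C]
2. Guide goes back to the west ledge alone.  [the west ledge: sample D, sample E, sample H, sample L, sample M, sample N | the east ledge: sample C]
3. Guide goes to the east ledge with sample N.  [the west ledge: sample D, sample E, sample H, sample L, sample M | the east ledge: sample C, sample N]
4. Guide goes back to the west ledge alone.  [the west ledge: sample D, sample E, sample H, sample L, sample M | the east ledge: sample C, sample N]
5. Guide goes to the east ledge with sample L.  [the west ledge: sample D, sample E, sample H, sample M | the east ledge: sample C, sample L, sample N]
6. Guide goes back to the west ledge with sample C.  [the west ledge: sample C, sample D, sample E, sample H, sample M | the east ledge: sample L, sample N]
7. Guide goes to the east ledge with sample E.  [the west ledge: sample C, sample D, sample H, sample M | the east ledge: sample E, sample L, sample N]
8. Guide goes back to the west ledge alone.  [the west ledge: sample C, sample D, sample H, sample M | the east ledge: sample E, sample L, sample N]
9. Guide goes to the east ledge with sample M.  [the west ledge: sample C, sample D, sample H | the east ledge: sample E, sample L, sample M, sample N]
10. Guide goes back to the west ledge alone.  [the west ledge: sample C, sample D, sample H | the east ledge: sample E, sample L, sample M, sample N]
11. Guide goes to the east ledge with sample H.  [the west ledge: sample C, sample D | the east ledge: sample E, sample H, sample L, sample M, sample N]
12. Guide goes back to the west ledge alone.  [the west ledge: sample C, sample D | the east ledge: sample E, sample H, sample L, sample M, sample N]
13. Guide goes to the east ledge with sample D.  [the west ledge: sample C | the east ledge: sample D, sample E, sample H, sample L, sample M, sample N]
14. Guide goes back to the west ledge alone.  [the west ledge: sample C | the east ledge: sample D, sample E, sample H, sample L, sample M, sample N]
15. Guide goes to the east ledge with sample C.  [the west ledge: — | the east ledge: sample C, sample D, sample E, sample H, sample L, sample M, sample N]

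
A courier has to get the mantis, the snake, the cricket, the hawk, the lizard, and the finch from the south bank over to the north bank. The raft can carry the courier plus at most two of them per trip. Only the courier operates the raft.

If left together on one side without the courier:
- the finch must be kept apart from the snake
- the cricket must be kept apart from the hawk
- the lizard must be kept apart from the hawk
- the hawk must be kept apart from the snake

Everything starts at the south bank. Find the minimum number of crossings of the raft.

7

Counting alone: the courier can take at most 2 across per trip to the north bank, so moving all 6 needs at least 3 loaded trips out, with a return between consecutive ones — at least 5 crossings.
The safety rule pushes this higher. Following every safe sequence of crossings, the most of the 6 that can be at the north bank as the raft arrives there on crossing 5 is 5 — never all 6.
So no plan with fewer than 7 crossings exists, and this one achieves 7:
1. Courier goes to the north bank with the hawk and the snake.
2. Courier goes back to the south bank with the snake.
3. Courier goes to the north bank with the mantis and the snake.
4. Courier goes back to the south bank with the hawk.
5. Courier goes to the north bank with the cricket and the lizard.
6. Courier goes back to the south bank alone.
7. Courier goes to the north bank with the finch and the hawk.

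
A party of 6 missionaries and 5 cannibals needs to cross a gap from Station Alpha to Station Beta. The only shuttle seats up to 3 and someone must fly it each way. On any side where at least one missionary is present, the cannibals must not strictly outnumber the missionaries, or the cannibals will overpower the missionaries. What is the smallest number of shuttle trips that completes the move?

Counting alone: each trip to Station Beta takes at most 3 across and each return brings at least 1 back, so after t trips out (and t−1 returns) at most 3t − (t−1) of the 11 are across; that first reaches 11 at t = 5, so at least 9 crossings are needed.
The plan below uses exactly 9 crossings, so it is optimal:
1. 3 cannibals → Station Beta.  (Station Alpha: 6M 2C; Station Beta: 0M 3C)
2. 1 cannibal ← Station Alpha.  (Station Alpha: 6M 3C; Station Beta: 0M 2C)
3. 3 missionaries → Station Beta.  (Station Alpha: 3M 3C; Station Beta: 3M 2C)
4. 1 missionary ← Station Alpha.  (Station Alpha: 4M 3C; Station Beta: 2M 2C)
5. 2 missionaries and 1 cannibal → Station Beta.  (Station Alpha: 2M 2C; Station Beta: 4M 3C)
6. 1 missionary ← Station Alpha.  (Station Alpha: 3M 2C; Station Beta: 3M 3C)
7. 2 missionaries and 1 cannibal → Station Beta.  (Station Alpha: 1M 1C; Station Beta: 5M 4C)
8. 1 missionary ← Station Alpha.  (Station Alpha: 2M 1C; Station Beta: 4M 4C)
9. 2 missionaries and 1 cannibal → Station Beta.  (Station Alpha: 0M 0C; Station Beta: 6M 5C)

9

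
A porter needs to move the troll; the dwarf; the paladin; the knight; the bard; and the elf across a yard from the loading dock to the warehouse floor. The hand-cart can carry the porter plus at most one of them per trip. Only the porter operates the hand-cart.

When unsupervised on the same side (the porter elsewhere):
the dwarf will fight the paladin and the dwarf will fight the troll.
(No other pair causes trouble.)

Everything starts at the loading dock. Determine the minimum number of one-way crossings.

13

Counting alone: the porter can take at most 1 across per trip to the warehouse floor, so moving all 6 needs at least 6 loaded trips out, with a return between consecutive ones — at least 11 crossings.
The safety rule pushes this higher. Following every safe sequence of crossings, the most of the 6 that can be at the warehouse floor as the hand-cart arrives there on crossing 11 is 5 — never all 6.
So no plan with fewer than 13 crossings exists, and this one achieves 13:
1. Porter goes to the warehouse floor with the dwarf.  [the loading dock: the bard, the elf, the knight, the paladin, the troll | the warehouse floor: the dwarf]
2. Porter goes back to the loading dock alone.  [the loading dock: the bard, the elf, the knight, the paladin, the troll | the warehouse floor: the dwarf]
3. Porter goes to the warehouse floor with the troll.  [the loading dock: the bard, the elf, the knight, the paladin | the warehouse floor: the dwarf, the troll]
4. Porter goes back to the loading dock with the dwarf.  [the loading dock: the bard, the dwarf, the elf, the knight, the paladin | the warehouse floor: the troll]
5. Porter goes to the warehouse floor with the paladin.  [the loading dock: the bard, the dwarf, the elf, the knight | the warehouse floor: the paladin, the troll]
6. Porter goes back to the loading dock alone.  [the loading dock: the bard, the dwarf, the elf, the knight | the warehouse floor: the paladin, the troll]
7. Porter goes to the warehouse floor with the knight.  [the loading dock: the bard, the dwarf, the elf | the warehouse floor: the knight, the paladin, the troll]
8. Porter goes back to the loading dock alone.  [the loading dock: the bard, the dwarf, the elf | the warehouse floor: the knight, the paladin, the troll]
9. Porter goes to the warehouse floor with the bard.  [the loading dock: the dwarf, the elf | the warehouse floor: the bard, the knight, the paladin, the troll]
10. Porter goes back to the loading dock alone.  [the loading dock: the dwarf, the elf | the warehouse floor: the bard, the knight, the paladin, the troll]
11. Porter goes to the warehouse floor with the elf.  [the loading dock: the dwarf | the warehouse floor: the bard, the elf, the knight, the paladin, the troll]
12. Porter goes back to the loading dock alone.  [the loading dock: the dwarf | the warehouse floor: the bard, the elf, the knight, the paladin, the troll]
13. Porter goes to the warehouse floor with the dwarf.  [the loading dock: — | the warehouse floor: the bard, the dwarf, the elf, the knight, the paladin, the troll]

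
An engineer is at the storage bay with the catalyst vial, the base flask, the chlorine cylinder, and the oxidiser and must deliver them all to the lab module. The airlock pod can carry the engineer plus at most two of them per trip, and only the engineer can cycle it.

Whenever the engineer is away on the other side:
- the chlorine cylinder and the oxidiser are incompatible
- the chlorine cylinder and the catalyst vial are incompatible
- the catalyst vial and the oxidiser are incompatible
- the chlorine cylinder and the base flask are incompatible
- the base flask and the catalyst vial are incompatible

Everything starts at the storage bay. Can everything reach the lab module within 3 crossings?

Counting alone: the engineer can take at most 2 across per trip to the lab module, so moving all 4 needs at least 2 loaded trips out, with a return between consecutive ones — at least 3 crossings.
The safety rule pushes this higher. Following every safe sequence of crossings, the most of the 4 that can be at the lab module as the airlock pod arrives there on crossing 3 is 3 — never all 4.
So the move cannot be finished within 3 crossings. (The shortest complete plan takes 5:)
1. Engineer goes to the lab module with the catalyst vial and the chlorine cylinder.  [the storage bay: the base flask, the oxidiser | the lab module: the catalyst vial, the chlorine cylinder]
2. Engineer goes back to the storage bay with the catalyst vial.  [the storage bay: the base flask, the catalyst vial, the oxidiser | the lab module: the chlorine cylinder]
3. Engineer goes to the lab module with the base flask and the oxidiser.  [the storage bay: the catalyst vial | the lab module: the base flask, the chlorine cylinder, the oxidiser]
4. Engineer goes back to the storage bay with the chlorine cylinder.  [the storage bay: the catalyst vial, the chlorine cylinder | the lab module: the base flask, the oxidiser]
5. Engineer goes to the lab module with the catalyst vial and the chlorine cylinder.  [the storage bay: — | the lab module: the base flask, the catalyst vial, the chlorine cylinder, the oxidiser]

No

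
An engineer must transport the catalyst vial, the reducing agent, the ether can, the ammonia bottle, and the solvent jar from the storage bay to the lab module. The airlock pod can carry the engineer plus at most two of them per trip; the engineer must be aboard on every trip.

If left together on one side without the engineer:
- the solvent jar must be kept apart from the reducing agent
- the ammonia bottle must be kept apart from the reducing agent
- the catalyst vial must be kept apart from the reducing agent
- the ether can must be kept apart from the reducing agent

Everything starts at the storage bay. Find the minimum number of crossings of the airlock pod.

Counting alone: the engineer can take at most 2 across per trip to the lab module, so moving all 5 needs at least 3 loaded trips out, with a return between consecutive ones — at least 5 crossings.
The safety rule pushes this higher. Following every safe sequence of crossings, the most of the 5 that can be at the lab module as the airlock pod arrives there on crossing 5 is 4 — never all 5.
So no plan with fewer than 7 crossings exists, and this one achieves 7:
1. Engineer goes to the lab module with the reducing agent.
2. Engineer goes back to the storage bay alone.
3. Engineer goes to the lab module with the catalyst vial and the ether can.
4. Engineer goes back to the storage bay with the reducing agent.
5. Engineer goes to the lab module with the ammonia bottle and the reducing agent.
6. Engineer goes back to the storage bay with the reducing agent.
7. Engineer goes to the lab module with the reducing agent and the solvent jar.

7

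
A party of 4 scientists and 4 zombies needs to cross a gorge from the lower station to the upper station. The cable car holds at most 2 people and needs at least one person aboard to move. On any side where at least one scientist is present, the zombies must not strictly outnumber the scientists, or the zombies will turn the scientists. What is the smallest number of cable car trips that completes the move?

impossible

Following every safe sequence of crossings from the start, the most of the 8 that can be at the upper station as the cable car arrives there on crossings 1, 3, 5 is 2, 3, 4 respectively; the best ever achieved is 4 of 8.
From crossing 7 on, no configuration arises that was not already reachable earlier: only 11 distinct safe configurations (who is on which side, and where the cable car is) can ever be reached, none of them has everyone across, and every continuation just revisits them. They are: 0 scientists + 0 zombies across (cable car back at the start); 0 scientists + 1 zombie across (cable car there); 0 scientists + 1 zombie across (cable car back at the start); 0 scientists + 2 zombies across (cable car there); 0 scientists + 2 zombies across (cable car back at the start); 0 scientists + 3 zombies across (cable car there); 0 scientists + 3 zombies across (cable car back at the start); 0 scientists + 4 zombies across (cable car there); 1 scientist + 1 zombie across (cable car there); 1 scientist + 1 zombie across (cable car back at the start); 2 scientists + 2 zombies across (cable car there). So no valid plan exists.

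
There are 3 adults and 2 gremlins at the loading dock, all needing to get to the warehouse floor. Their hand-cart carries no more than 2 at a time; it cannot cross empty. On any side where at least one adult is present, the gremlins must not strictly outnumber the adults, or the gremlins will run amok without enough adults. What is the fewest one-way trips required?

Counting alone: each trip to the warehouse floor takes at most 2 across and each return brings at least 1 back, so after t trips out (and t−1 returns) at most 2t − (t−1) of the 5 are across; that first reaches 5 at t = 4, so at least 7 crossings are needed.
The plan below uses exactly 7 crossings, so it is optimal:
1. 2 gremlins → the warehouse floor.  (the loading dock: 3A 0G; the warehouse floor: 0A 2G)
2. 1 gremlin ← the loading dock.  (the loading dock: 3A 1G; the warehouse floor: 0A 1G)
3. 2 adults → the warehouse floor.  (the loading dock: 1A 1G; the warehouse floor: 2A 1G)
4. 1 adult ← the loading dock.  (the loading dock: 2A 1G; the warehouse floor: 1A 1G)
5. 1 adult and 1 gremlin → the warehouse floor.  (the loading dock: 1A 0G; the warehouse floor: 2A 2G)
6. 1 gremlin ← the loading dock.  (the loading dock: 1A 1G; the warehouse floor: 2A 1G)
7. 1 adult and 1 gremlin → the warehouse floor.  (the loading dock: 0A 0G; the warehouse floor: 3A 2G)

7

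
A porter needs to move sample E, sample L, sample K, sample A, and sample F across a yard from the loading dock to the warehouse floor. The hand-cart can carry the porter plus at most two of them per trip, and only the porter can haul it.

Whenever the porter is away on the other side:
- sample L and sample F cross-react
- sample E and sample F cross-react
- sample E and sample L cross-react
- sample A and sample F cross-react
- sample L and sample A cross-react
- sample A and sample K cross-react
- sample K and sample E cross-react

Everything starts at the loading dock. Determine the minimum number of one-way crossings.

Whatever the first load, the items left behind include a forbidden pair without the porter. No opening move is safe, so no plan exists.

impossible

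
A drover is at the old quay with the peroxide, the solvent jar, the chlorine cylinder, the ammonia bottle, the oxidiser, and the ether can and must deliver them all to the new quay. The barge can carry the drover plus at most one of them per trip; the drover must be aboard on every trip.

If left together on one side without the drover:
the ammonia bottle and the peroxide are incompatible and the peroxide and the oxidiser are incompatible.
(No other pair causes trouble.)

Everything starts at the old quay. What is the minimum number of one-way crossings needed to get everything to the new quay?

Counting alone: the drover can take at most 1 across per trip to the new quay, so moving all 6 needs at least 6 loaded trips out, with a return between consecutive ones — at least 11 crossings.
The safety rule pushes this higher. Following every safe sequence of crossings, the most of the 6 that can be at the new quay as the barge arrives there on crossing 11 is 5 — never all 6.
So no plan with fewer than 13 crossings exists, and this one achieves 13:
1. Drover goes to the new quay with the peroxide.
2. Drover goes back to the old quay alone.
3. Drover goes to the new quay with the solvent jar.
4. Drover goes back to the old quay alone.
5. Drover goes to the new quay with the chlorine cylinder.
6. Drover goes back to the old quay alone.
7. Drover goes to the new quay with the ammonia bottle.
8. Drover goes back to the old quay with the peroxide.
9. Drover goes to the new quay with the oxidiser.
10. Drover goes back to the old quay alone.
11. Drover goes to the new quay with the ether can.
12. Drover goes back to the old quay alone.
13. Drover goes to the new quay with the peroxide.

13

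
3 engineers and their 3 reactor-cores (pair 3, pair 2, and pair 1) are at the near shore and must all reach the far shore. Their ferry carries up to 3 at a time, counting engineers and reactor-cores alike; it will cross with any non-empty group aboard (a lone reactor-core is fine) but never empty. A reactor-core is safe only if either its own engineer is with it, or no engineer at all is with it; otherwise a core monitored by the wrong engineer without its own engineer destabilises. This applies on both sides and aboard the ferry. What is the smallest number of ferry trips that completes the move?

Counting alone: each trip to the far shore takes at most 3 across and each return brings at least 1 back, so after t trips out (and t−1 returns) at most 3t − (t−1) of the 6 are across; that first reaches 6 at t = 3, so at least 5 crossings are needed.
The plan below uses exactly 5 crossings, so it is optimal:
1. engineer 3 and reactor-core 3 cross → the far shore.
2. engineer 3 crosses ← the near shore.
3. engineer 1, engineer 2, and engineer 3 cross → the far shore.
4. reactor-core 3 crosses ← the near shore.
5. reactor-core 1, reactor-core 2, and reactor-core 3 cross → the far shore.

5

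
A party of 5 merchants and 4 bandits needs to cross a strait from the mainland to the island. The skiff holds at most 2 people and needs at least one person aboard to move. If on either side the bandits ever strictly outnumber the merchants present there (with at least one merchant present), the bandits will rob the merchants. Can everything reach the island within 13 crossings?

No

Counting alone: each trip to the island takes at most 2 across and each return brings at least 1 back, so after t trips out (and t−1 returns) at most 2t − (t−1) of the 9 are across; that first reaches 9 at t = 8, so at least 15 crossings are needed.
Since 13 < 15, 13 crossings cannot be enough. (The shortest complete plan in fact takes 15:)
1. 2 bandits → the island.  (the mainland: 5M 2B; the island: 0M 2B)
2. 1 bandit ← the mainland.  (the mainland: 5M 3B; the island: 0M 1B)
3. 2 bandits → the island.  (the mainland: 5M 1B; the island: 0M 3B)
4. 1 bandit ← the mainland.  (the mainland: 5M 2B; the island: 0M 2B)
5. 2 merchants → the island.  (the mainland: 3M 2B; the island: 2M 2B)
6. 1 bandit ← the mainland.  (the mainland: 3M 3B; the island: 2M 1B)
7. 1 merchant and 1 bandit → the island.  (the mainland: 2M 2B; the island: 3M 2B)
8. 1 merchant ← the mainland.  (the mainland: 3M 2B; the island: 2M 2B)
9. 1 merchant and 1 bandit → the island.  (the mainland: 2M 1B; the island: 3M 3B)
10. 1 bandit ← the mainland.  (the mainland: 2M 2B; the island: 3M 2B)
11. 1 merchant and 1 bandit → the island.  (the mainland: 1M 1B; the island: 4M 3B)
12. 1 merchant ← the mainland.  (the mainland: 2M 1B; the island: 3M 3B)
13. 1 merchant and 1 bandit → the island.  (the mainland: 1M 0B; the island: 4M 4B)
14. 1 bandit ← the mainland.  (the mainland: 1M 1B; the island: 4M 3B)
15. 1 merchant and 1 bandit → the island.  (the mainland: 0M 0B; the island: 5M 4B)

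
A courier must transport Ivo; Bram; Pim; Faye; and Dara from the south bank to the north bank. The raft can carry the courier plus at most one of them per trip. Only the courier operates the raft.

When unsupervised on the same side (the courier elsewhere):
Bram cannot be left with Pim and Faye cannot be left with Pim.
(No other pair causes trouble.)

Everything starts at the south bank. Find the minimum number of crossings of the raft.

11

Counting alone: the courier can take at most 1 across per trip to the north bank, so moving all 5 needs at least 5 loaded trips out, with a return between consecutive ones — at least 9 crossings.
The safety rule pushes this higher. Following every safe sequence of crossings, the most of the 5 that can be at the north bank as the raft arrives there on crossing 9 is 4 — never all 5.
So no plan with fewer than 11 crossings exists, and this one achieves 11:
1. Courier goes to the north bank with Pim.
2. Courier goes back to the south bank alone.
3. Courier goes to the north bank with Ivo.
4. Courier goes back to the south bank alone.
5. Courier goes to the north bank with Bram.
6. Courier goes back to the south bank with Pim.
7. Courier goes to the north bank with Faye.
8. Courier goes back to the south bank alone.
9. Courier goes to the north bank with Dara.
10. Courier goes back to the south bank alone.
11. Courier goes to the north bank with Pim.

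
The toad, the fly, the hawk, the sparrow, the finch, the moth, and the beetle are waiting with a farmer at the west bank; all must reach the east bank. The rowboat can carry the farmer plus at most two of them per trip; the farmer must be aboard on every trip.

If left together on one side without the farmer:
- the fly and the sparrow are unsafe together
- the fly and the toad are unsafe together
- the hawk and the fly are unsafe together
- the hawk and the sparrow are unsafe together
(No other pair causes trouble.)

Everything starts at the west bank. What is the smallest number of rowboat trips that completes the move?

11

Counting alone: the farmer can take at most 2 across per trip to the east bank, so moving all 7 needs at least 4 loaded trips out, with a return between consecutive ones — at least 7 crossings.
The safety rule pushes this higher. Following every safe sequence of crossings, the most of the 7 that can be at the east bank as the rowboat arrives there on crossings 7, 9 is 5, 6 respectively — never all 7.
So no plan with fewer than 11 crossings exists, and this one achieves 11:
1. Farmer goes to the east bank with the fly and the hawk.
2. Farmer goes back to the west bank with the fly.
3. Farmer goes to the east bank with the fly and the toad.
4. Farmer goes back to the west bank with the fly.
5. Farmer goes to the east bank with the finch and the fly.
6. Farmer goes back to the west bank with the fly.
7. Farmer goes to the east bank with the fly and the moth.
8. Farmer goes back to the west bank with the fly.
9. Farmer goes to the east bank with the beetle and the fly.
10. Farmer goes back to the west bank with the fly.
11. Farmer goes to the east bank with the fly and the sparrow.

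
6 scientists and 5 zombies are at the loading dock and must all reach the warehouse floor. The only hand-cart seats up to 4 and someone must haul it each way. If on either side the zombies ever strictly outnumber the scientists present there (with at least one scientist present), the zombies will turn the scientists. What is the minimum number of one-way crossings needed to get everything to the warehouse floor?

Counting alone: each trip to the warehouse floor takes at most 4 across and each return brings at least 1 back, so after t trips out (and t−1 returns) at most 4t − (t−1) of the 11 are across; that first reaches 11 at t = 4, so at least 7 crossings are needed.
The plan below uses exactly 7 crossings, so it is optimal:
1. 2 zombies → the warehouse floor.  (the loading dock: 6S 3Z; the warehouse floor: 0S 2Z)
2. 1 zombie ← the loading dock.  (the loading dock: 6S 4Z; the warehouse floor: 0S 1Z)
3. 4 zombies → the warehouse floor.  (the loading dock: 6S 0Z; the warehouse floor: 0S 5Z)
4. 1 zombie ← the loading dock.  (the loading dock: 6S 1Z; the warehouse floor: 0S 4Z)
5. 4 scientists → the warehouse floor.  (the loading dock: 2S 1Z; the warehouse floor: 4S 4Z)
6. 1 zombie ← the loading dock.  (the loading dock: 2S 2Z; the warehouse floor: 4S 3Z)
7. 2 scientists and 2 zombies → the warehouse floor.  (the loading dock: 0S 0Z; the warehouse floor: 6S 5Z)

7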